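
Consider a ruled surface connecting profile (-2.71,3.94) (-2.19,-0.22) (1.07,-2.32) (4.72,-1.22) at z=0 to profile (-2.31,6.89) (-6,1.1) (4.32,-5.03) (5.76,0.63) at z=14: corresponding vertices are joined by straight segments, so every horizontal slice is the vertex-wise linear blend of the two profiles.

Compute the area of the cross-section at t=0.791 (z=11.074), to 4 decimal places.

Cross-section at t=0.791: each vertex is (1-t)·p0[i] + t·p1[i].
  v1: (1-0.791)·(-2.71,3.94) + 0.791·(-2.31,6.89) = (-2.3936,6.2734)
  v2: (1-0.791)·(-2.19,-0.22) + 0.791·(-6,1.1) = (-5.2037,0.8241)
  v3: (1-0.791)·(1.07,-2.32) + 0.791·(4.32,-5.03) = (3.6408,-4.4636)
  v4: (1-0.791)·(4.72,-1.22) + 0.791·(5.76,0.63) = (5.5426,0.2434)
Shoelace sum Σ(x_i·y_{i+1} − x_{i+1}·y_i):
  i=1: -2.3936·0.8241 − -5.2037·6.2734 = +30.6726 (running +30.6726)
  i=2: -5.2037·-4.4636 − 3.6408·0.8241 = +20.2269 (running +50.8995)
  i=3: 3.6408·0.2434 − 5.5426·-4.4636 = +25.6262 (running +76.5257)
  i=4: 5.5426·6.2734 − -2.3936·0.2434 = +35.3540 (running +111.8796)
Area = |Σ|/2 = |111.8796|/2 = 55.9398

Area at t=0.791: 55.9398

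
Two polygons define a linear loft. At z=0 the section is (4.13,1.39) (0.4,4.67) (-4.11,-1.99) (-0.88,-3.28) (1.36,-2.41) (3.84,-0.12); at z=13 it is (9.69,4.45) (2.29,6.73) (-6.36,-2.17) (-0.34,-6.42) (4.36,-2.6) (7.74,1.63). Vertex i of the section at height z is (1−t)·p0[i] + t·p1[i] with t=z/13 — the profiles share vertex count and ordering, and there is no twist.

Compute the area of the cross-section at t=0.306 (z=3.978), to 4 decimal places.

Cross-section at t=0.306: each vertex is (1-t)·p0[i] + t·p1[i].
  v1: (1-0.306)·(4.13,1.39) + 0.306·(9.69,4.45) = (5.8314,2.3264)
  v2: (1-0.306)·(0.4,4.67) + 0.306·(2.29,6.73) = (0.9783,5.3004)
  v3: (1-0.306)·(-4.11,-1.99) + 0.306·(-6.36,-2.17) = (-4.7985,-2.0451)
  v4: (1-0.306)·(-0.88,-3.28) + 0.306·(-0.34,-6.42) = (-0.7148,-4.2408)
  v5: (1-0.306)·(1.36,-2.41) + 0.306·(4.36,-2.6) = (2.2780,-2.4681)
  v6: (1-0.306)·(3.84,-0.12) + 0.306·(7.74,1.63) = (5.0334,0.4155)
Shoelace sum Σ(x_i·y_{i+1} − x_{i+1}·y_i):
  i=1: 5.8314·5.3004 − 0.9783·2.3264 = +28.6323 (running +28.6323)
  i=2: 0.9783·-2.0451 − -4.7985·5.3004 = +23.4330 (running +52.0653)
  i=3: -4.7985·-4.2408 − -0.7148·-2.0451 = +18.8879 (running +70.9533)
  i=4: -0.7148·-2.4681 − 2.2780·-4.2408 = +11.4248 (running +82.3780)
  i=5: 2.2780·0.4155 − 5.0334·-2.4681 = +13.3696 (running +95.7477)
  i=6: 5.0334·2.3264 − 5.8314·0.4155 = +9.2866 (running +105.0342)
Area = |Σ|/2 = |105.0342|/2 = 52.5171

Area at t=0.306: 52.5171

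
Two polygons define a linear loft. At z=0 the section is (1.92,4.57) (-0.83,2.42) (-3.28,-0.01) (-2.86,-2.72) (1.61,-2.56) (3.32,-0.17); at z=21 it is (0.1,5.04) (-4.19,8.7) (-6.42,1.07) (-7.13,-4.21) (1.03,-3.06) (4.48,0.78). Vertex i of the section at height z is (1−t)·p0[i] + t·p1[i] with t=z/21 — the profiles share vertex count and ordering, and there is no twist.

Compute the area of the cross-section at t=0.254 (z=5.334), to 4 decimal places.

Area at t=0.254: 42.5727

Cross-section at t=0.254: each vertex is (1-t)·p0[i] + t·p1[i].
  v1: (1-0.254)·(1.92,4.57) + 0.254·(0.1,5.04) = (1.4577,4.6894)
  v2: (1-0.254)·(-0.83,2.42) + 0.254·(-4.19,8.7) = (-1.6834,4.0151)
  v3: (1-0.254)·(-3.28,-0.01) + 0.254·(-6.42,1.07) = (-4.0776,0.2643)
  v4: (1-0.254)·(-2.86,-2.72) + 0.254·(-7.13,-4.21) = (-3.9446,-3.0985)
  v5: (1-0.254)·(1.61,-2.56) + 0.254·(1.03,-3.06) = (1.4627,-2.6870)
  v6: (1-0.254)·(3.32,-0.17) + 0.254·(4.48,0.78) = (3.6146,0.0713)
Shoelace sum Σ(x_i·y_{i+1} − x_{i+1}·y_i):
  i=1: 1.4577·4.0151 − -1.6834·4.6894 = +13.7472 (running +13.7472)
  i=2: -1.6834·0.2643 − -4.0776·4.0151 = +15.9269 (running +29.6741)
  i=3: -4.0776·-3.0985 − -3.9446·0.2643 = +13.6768 (running +43.3509)
  i=4: -3.9446·-2.6870 − 1.4627·-3.0985 = +15.1311 (running +58.4821)
  i=5: 1.4627·0.0713 − 3.6146·-2.6870 = +9.8168 (running +68.2989)
  i=6: 3.6146·4.6894 − 1.4577·0.0713 = +16.8465 (running +85.1454)
Area = |Σ|/2 = |85.1454|/2 = 42.5727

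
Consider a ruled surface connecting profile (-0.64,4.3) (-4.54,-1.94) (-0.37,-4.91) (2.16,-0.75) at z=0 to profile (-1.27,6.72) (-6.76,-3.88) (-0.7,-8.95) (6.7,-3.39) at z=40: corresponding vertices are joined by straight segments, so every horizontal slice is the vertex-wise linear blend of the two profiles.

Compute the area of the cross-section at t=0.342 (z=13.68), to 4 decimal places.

Cross-section at t=0.342: each vertex is (1-t)·p0[i] + t·p1[i].
  v1: (1-0.342)·(-0.64,4.3) + 0.342·(-1.27,6.72) = (-0.8555,5.1276)
  v2: (1-0.342)·(-4.54,-1.94) + 0.342·(-6.76,-3.88) = (-5.2992,-2.6035)
  v3: (1-0.342)·(-0.37,-4.91) + 0.342·(-0.7,-8.95) = (-0.4829,-6.2917)
  v4: (1-0.342)·(2.16,-0.75) + 0.342·(6.7,-3.39) = (3.7127,-1.6529)
Shoelace sum Σ(x_i·y_{i+1} − x_{i+1}·y_i):
  i=1: -0.8555·-2.6035 − -5.2992·5.1276 = +29.3998 (running +29.3998)
  i=2: -5.2992·-6.2917 − -0.4829·-2.6035 = +32.0840 (running +61.4838)
  i=3: -0.4829·-1.6529 − 3.7127·-6.2917 = +24.1571 (running +85.6409)
  i=4: 3.7127·5.1276 − -0.8555·-1.6529 = +17.6233 (running +103.2642)
Area = |Σ|/2 = |103.2642|/2 = 51.6321

Area at t=0.342: 51.6321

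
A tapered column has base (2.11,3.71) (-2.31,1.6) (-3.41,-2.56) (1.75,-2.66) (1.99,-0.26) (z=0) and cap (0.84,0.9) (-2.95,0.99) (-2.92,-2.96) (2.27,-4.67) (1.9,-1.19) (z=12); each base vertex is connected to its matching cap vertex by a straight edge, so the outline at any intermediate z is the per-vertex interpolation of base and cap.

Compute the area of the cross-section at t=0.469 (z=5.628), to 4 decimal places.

Cross-section at t=0.469: each vertex is (1-t)·p0[i] + t·p1[i].
  v1: (1-0.469)·(2.11,3.71) + 0.469·(0.84,0.9) = (1.5144,2.3921)
  v2: (1-0.469)·(-2.31,1.6) + 0.469·(-2.95,0.99) = (-2.6102,1.3139)
  v3: (1-0.469)·(-3.41,-2.56) + 0.469·(-2.92,-2.96) = (-3.1802,-2.7476)
  v4: (1-0.469)·(1.75,-2.66) + 0.469·(2.27,-4.67) = (1.9939,-3.6027)
  v5: (1-0.469)·(1.99,-0.26) + 0.469·(1.9,-1.19) = (1.9478,-0.6962)
Shoelace sum Σ(x_i·y_{i+1} − x_{i+1}·y_i):
  i=1: 1.5144·1.3139 − -2.6102·2.3921 = +8.2335 (running +8.2335)
  i=2: -2.6102·-2.7476 − -3.1802·1.3139 = +11.3502 (running +19.5837)
  i=3: -3.1802·-3.6027 − 1.9939·-2.7476 = +16.9356 (running +36.5193)
  i=4: 1.9939·-0.6962 − 1.9478·-3.6027 = +5.6292 (running +42.1485)
  i=5: 1.9478·2.3921 − 1.5144·-0.6962 = +5.7136 (running +47.8621)
Area = |Σ|/2 = |47.8621|/2 = 23.9311

Area at t=0.469: 23.9311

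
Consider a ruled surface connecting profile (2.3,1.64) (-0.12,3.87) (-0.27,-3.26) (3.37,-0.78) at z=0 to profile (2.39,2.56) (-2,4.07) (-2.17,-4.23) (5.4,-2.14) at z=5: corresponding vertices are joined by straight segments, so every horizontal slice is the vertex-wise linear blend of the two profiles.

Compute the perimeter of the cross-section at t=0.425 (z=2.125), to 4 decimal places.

Cross-section at t=0.425: each vertex is (1-t)·p0[i] + t·p1[i].
  v1: (1-0.425)·(2.3,1.64) + 0.425·(2.39,2.56) = (2.3382,2.0310)
  v2: (1-0.425)·(-0.12,3.87) + 0.425·(-2,4.07) = (-0.9190,3.9550)
  v3: (1-0.425)·(-0.27,-3.26) + 0.425·(-2.17,-4.23) = (-1.0775,-3.6723)
  v4: (1-0.425)·(3.37,-0.78) + 0.425·(5.4,-2.14) = (4.2327,-1.3580)
Perimeter = Σ |v_{i+1} − v_i|:
  edge 1→2: √(-3.2572² + 1.9240²) = 3.7830 (running 3.7830)
  edge 2→3: √(-0.1585² + -7.6273²) = 7.6289 (running 11.4119)
  edge 3→4: √(5.3102² + 2.3143²) = 5.7926 (running 17.2046)
  edge 4→1: √(-1.8945² + 3.3890²) = 3.8826 (running 21.0872)
Perimeter = 21.0872

Perimeter at t=0.425: 21.0872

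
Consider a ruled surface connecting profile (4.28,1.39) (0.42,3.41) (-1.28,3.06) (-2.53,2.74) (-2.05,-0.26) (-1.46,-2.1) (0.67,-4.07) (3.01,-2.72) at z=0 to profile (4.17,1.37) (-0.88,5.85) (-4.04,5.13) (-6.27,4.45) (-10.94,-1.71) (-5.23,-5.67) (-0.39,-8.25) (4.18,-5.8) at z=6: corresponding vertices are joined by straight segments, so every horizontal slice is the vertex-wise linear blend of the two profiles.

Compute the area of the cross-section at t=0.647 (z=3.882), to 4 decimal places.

Cross-section at t=0.647: each vertex is (1-t)·p0[i] + t·p1[i].
  v1: (1-0.647)·(4.28,1.39) + 0.647·(4.17,1.37) = (4.2088,1.3771)
  v2: (1-0.647)·(0.42,3.41) + 0.647·(-0.88,5.85) = (-0.4211,4.9887)
  v3: (1-0.647)·(-1.28,3.06) + 0.647·(-4.04,5.13) = (-3.0657,4.3993)
  v4: (1-0.647)·(-2.53,2.74) + 0.647·(-6.27,4.45) = (-4.9498,3.8464)
  v5: (1-0.647)·(-2.05,-0.26) + 0.647·(-10.94,-1.71) = (-7.8018,-1.1982)
  v6: (1-0.647)·(-1.46,-2.1) + 0.647·(-5.23,-5.67) = (-3.8992,-4.4098)
  v7: (1-0.647)·(0.67,-4.07) + 0.647·(-0.39,-8.25) = (-0.0158,-6.7745)
  v8: (1-0.647)·(3.01,-2.72) + 0.647·(4.18,-5.8) = (3.7670,-4.7128)
Shoelace sum Σ(x_i·y_{i+1} − x_{i+1}·y_i):
  i=1: 4.2088·4.9887 − -0.4211·1.3771 = +21.5764 (running +21.5764)
  i=2: -0.4211·4.3993 − -3.0657·4.9887 = +13.4414 (running +35.0177)
  i=3: -3.0657·3.8464 − -4.9498·4.3993 = +9.9836 (running +45.0014)
  i=4: -4.9498·-1.1982 − -7.8018·3.8464 = +35.9393 (running +80.9407)
  i=5: -7.8018·-4.4098 − -3.8992·-1.1982 = +29.7326 (running +110.6733)
  i=6: -3.8992·-6.7745 − -0.0158·-4.4098 = +26.3451 (running +137.0184)
  i=7: -0.0158·-4.7128 − 3.7670·-6.7745 = +25.5939 (running +162.6123)
  i=8: 3.7670·1.3771 − 4.2088·-4.7128 = +25.0226 (running +187.6349)
Area = |Σ|/2 = |187.6349|/2 = 93.8174

Area at t=0.647: 93.8174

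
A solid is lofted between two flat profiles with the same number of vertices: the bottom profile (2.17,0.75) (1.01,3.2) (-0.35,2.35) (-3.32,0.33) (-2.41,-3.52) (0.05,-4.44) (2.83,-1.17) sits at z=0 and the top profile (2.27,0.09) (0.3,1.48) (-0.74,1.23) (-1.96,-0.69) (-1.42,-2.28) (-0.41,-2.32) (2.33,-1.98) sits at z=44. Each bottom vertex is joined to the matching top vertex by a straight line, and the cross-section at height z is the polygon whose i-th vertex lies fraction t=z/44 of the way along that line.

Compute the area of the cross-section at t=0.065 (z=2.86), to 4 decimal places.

Area at t=0.065: 27.5990

Cross-section at t=0.065: each vertex is (1-t)·p0[i] + t·p1[i].
  v1: (1-0.065)·(2.17,0.75) + 0.065·(2.27,0.09) = (2.1765,0.7071)
  v2: (1-0.065)·(1.01,3.2) + 0.065·(0.3,1.48) = (0.9638,3.0882)
  v3: (1-0.065)·(-0.35,2.35) + 0.065·(-0.74,1.23) = (-0.3753,2.2772)
  v4: (1-0.065)·(-3.32,0.33) + 0.065·(-1.96,-0.69) = (-3.2316,0.2637)
  v5: (1-0.065)·(-2.41,-3.52) + 0.065·(-1.42,-2.28) = (-2.3457,-3.4394)
  v6: (1-0.065)·(0.05,-4.44) + 0.065·(-0.41,-2.32) = (0.0201,-4.3022)
  v7: (1-0.065)·(2.83,-1.17) + 0.065·(2.33,-1.98) = (2.7975,-1.2227)
Shoelace sum Σ(x_i·y_{i+1} − x_{i+1}·y_i):
  i=1: 2.1765·3.0882 − 0.9638·0.7071 = +6.0399 (running +6.0399)
  i=2: 0.9638·2.2772 − -0.3753·3.0882 = +3.3540 (running +9.3940)
  i=3: -0.3753·0.2637 − -3.2316·2.2772 = +7.2600 (running +16.6540)
  i=4: -3.2316·-3.4394 − -2.3457·0.2637 = +11.7333 (running +28.3873)
  i=5: -2.3457·-4.3022 − 0.0201·-3.4394 = +10.1606 (running +38.5479)
  i=6: 0.0201·-1.2227 − 2.7975·-4.3022 = +12.0108 (running +50.5587)
  i=7: 2.7975·0.7071 − 2.1765·-1.2227 = +4.6392 (running +55.1979)
Area = |Σ|/2 = |55.1979|/2 = 27.5990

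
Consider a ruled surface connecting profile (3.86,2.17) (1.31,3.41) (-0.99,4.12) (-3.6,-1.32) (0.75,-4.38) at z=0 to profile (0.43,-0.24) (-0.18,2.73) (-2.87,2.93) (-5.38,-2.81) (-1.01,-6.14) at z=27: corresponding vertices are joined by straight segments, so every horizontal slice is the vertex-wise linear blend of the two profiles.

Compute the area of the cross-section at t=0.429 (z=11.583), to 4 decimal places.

Area at t=0.429: 34.3182

Cross-section at t=0.429: each vertex is (1-t)·p0[i] + t·p1[i].
  v1: (1-0.429)·(3.86,2.17) + 0.429·(0.43,-0.24) = (2.3885,1.1361)
  v2: (1-0.429)·(1.31,3.41) + 0.429·(-0.18,2.73) = (0.6708,3.1183)
  v3: (1-0.429)·(-0.99,4.12) + 0.429·(-2.87,2.93) = (-1.7965,3.6095)
  v4: (1-0.429)·(-3.6,-1.32) + 0.429·(-5.38,-2.81) = (-4.3636,-1.9592)
  v5: (1-0.429)·(0.75,-4.38) + 0.429·(-1.01,-6.14) = (-0.0050,-5.1350)
Shoelace sum Σ(x_i·y_{i+1} − x_{i+1}·y_i):
  i=1: 2.3885·3.1183 − 0.6708·1.1361 = +6.6860 (running +6.6860)
  i=2: 0.6708·3.6095 − -1.7965·3.1183 = +8.0233 (running +14.7093)
  i=3: -1.7965·-1.9592 − -4.3636·3.6095 = +19.2702 (running +33.9795)
  i=4: -4.3636·-5.1350 − -0.0050·-1.9592 = +22.3975 (running +56.3770)
  i=5: -0.0050·1.1361 − 2.3885·-5.1350 = +12.2595 (running +68.6364)
Area = |Σ|/2 = |68.6364|/2 = 34.3182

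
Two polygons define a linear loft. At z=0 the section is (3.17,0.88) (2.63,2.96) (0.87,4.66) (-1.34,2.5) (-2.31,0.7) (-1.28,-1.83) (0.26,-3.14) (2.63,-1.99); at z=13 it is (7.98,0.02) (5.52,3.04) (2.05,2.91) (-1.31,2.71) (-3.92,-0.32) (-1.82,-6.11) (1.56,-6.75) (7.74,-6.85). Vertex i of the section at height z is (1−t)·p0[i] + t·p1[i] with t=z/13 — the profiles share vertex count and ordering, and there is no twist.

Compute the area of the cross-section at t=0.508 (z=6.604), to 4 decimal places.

Area at t=0.508: 58.1349

Cross-section at t=0.508: each vertex is (1-t)·p0[i] + t·p1[i].
  v1: (1-0.508)·(3.17,0.88) + 0.508·(7.98,0.02) = (5.6135,0.4431)
  v2: (1-0.508)·(2.63,2.96) + 0.508·(5.52,3.04) = (4.0981,3.0006)
  v3: (1-0.508)·(0.87,4.66) + 0.508·(2.05,2.91) = (1.4694,3.7710)
  v4: (1-0.508)·(-1.34,2.5) + 0.508·(-1.31,2.71) = (-1.3248,2.6067)
  v5: (1-0.508)·(-2.31,0.7) + 0.508·(-3.92,-0.32) = (-3.1279,0.1818)
  v6: (1-0.508)·(-1.28,-1.83) + 0.508·(-1.82,-6.11) = (-1.5543,-4.0042)
  v7: (1-0.508)·(0.26,-3.14) + 0.508·(1.56,-6.75) = (0.9204,-4.9739)
  v8: (1-0.508)·(2.63,-1.99) + 0.508·(7.74,-6.85) = (5.2259,-4.4589)
Shoelace sum Σ(x_i·y_{i+1} − x_{i+1}·y_i):
  i=1: 5.6135·3.0006 − 4.0981·0.4431 = +15.0281 (running +15.0281)
  i=2: 4.0981·3.7710 − 1.4694·3.0006 = +11.0448 (running +26.0728)
  i=3: 1.4694·2.6067 − -1.3248·3.7710 = +8.8260 (running +34.8989)
  i=4: -1.3248·0.1818 − -3.1279·2.6067 = +7.9125 (running +42.8113)
  i=5: -3.1279·-4.0042 − -1.5543·0.1818 = +12.8074 (running +55.6188)
  i=6: -1.5543·-4.9739 − 0.9204·-4.0042 = +11.4165 (running +67.0353)
  i=7: 0.9204·-4.4589 − 5.2259·-4.9739 = +21.8889 (running +88.9242)
  i=8: 5.2259·0.4431 − 5.6135·-4.4589 = +27.3455 (running +116.2697)
Area = |Σ|/2 = |116.2697|/2 = 58.1349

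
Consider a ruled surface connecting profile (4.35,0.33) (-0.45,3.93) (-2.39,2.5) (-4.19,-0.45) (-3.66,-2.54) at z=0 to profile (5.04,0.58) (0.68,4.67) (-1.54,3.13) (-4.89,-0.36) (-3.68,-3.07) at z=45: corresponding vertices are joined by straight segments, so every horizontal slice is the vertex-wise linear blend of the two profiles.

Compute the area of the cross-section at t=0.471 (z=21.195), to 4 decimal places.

Area at t=0.471: 32.3353

Cross-section at t=0.471: each vertex is (1-t)·p0[i] + t·p1[i].
  v1: (1-0.471)·(4.35,0.33) + 0.471·(5.04,0.58) = (4.6750,0.4477)
  v2: (1-0.471)·(-0.45,3.93) + 0.471·(0.68,4.67) = (0.0822,4.2785)
  v3: (1-0.471)·(-2.39,2.5) + 0.471·(-1.54,3.13) = (-1.9897,2.7967)
  v4: (1-0.471)·(-4.19,-0.45) + 0.471·(-4.89,-0.36) = (-4.5197,-0.4076)
  v5: (1-0.471)·(-3.66,-2.54) + 0.471·(-3.68,-3.07) = (-3.6694,-2.7896)
Shoelace sum Σ(x_i·y_{i+1} − x_{i+1}·y_i):
  i=1: 4.6750·4.2785 − 0.0822·0.4477 = +19.9653 (running +19.9653)
  i=2: 0.0822·2.7967 − -1.9897·4.2785 = +8.7428 (running +28.7081)
  i=3: -1.9897·-0.4076 − -4.5197·2.7967 = +13.4514 (running +42.1595)
  i=4: -4.5197·-2.7896 − -3.6694·-0.4076 = +11.1126 (running +53.2721)
  i=5: -3.6694·0.4477 − 4.6750·-2.7896 = +11.3985 (running +64.6706)
Area = |Σ|/2 = |64.6706|/2 = 32.3353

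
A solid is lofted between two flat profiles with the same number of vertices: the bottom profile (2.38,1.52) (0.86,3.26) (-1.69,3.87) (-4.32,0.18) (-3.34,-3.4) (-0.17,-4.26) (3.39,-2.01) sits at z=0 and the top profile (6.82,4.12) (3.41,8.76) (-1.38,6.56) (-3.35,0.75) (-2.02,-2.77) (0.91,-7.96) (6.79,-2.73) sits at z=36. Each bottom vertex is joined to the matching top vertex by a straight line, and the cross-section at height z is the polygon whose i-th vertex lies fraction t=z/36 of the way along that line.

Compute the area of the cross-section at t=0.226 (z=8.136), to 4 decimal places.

Cross-section at t=0.226: each vertex is (1-t)·p0[i] + t·p1[i].
  v1: (1-0.226)·(2.38,1.52) + 0.226·(6.82,4.12) = (3.3834,2.1076)
  v2: (1-0.226)·(0.86,3.26) + 0.226·(3.41,8.76) = (1.4363,4.5030)
  v3: (1-0.226)·(-1.69,3.87) + 0.226·(-1.38,6.56) = (-1.6199,4.4779)
  v4: (1-0.226)·(-4.32,0.18) + 0.226·(-3.35,0.75) = (-4.1008,0.3088)
  v5: (1-0.226)·(-3.34,-3.4) + 0.226·(-2.02,-2.77) = (-3.0417,-3.2576)
  v6: (1-0.226)·(-0.17,-4.26) + 0.226·(0.91,-7.96) = (0.0741,-5.0962)
  v7: (1-0.226)·(3.39,-2.01) + 0.226·(6.79,-2.73) = (4.1584,-2.1727)
Shoelace sum Σ(x_i·y_{i+1} − x_{i+1}·y_i):
  i=1: 3.3834·4.5030 − 1.4363·2.1076 = +12.2085 (running +12.2085)
  i=2: 1.4363·4.4779 − -1.6199·4.5030 = +13.7263 (running +25.9347)
  i=3: -1.6199·0.3088 − -4.1008·4.4779 = +17.8628 (running +43.7975)
  i=4: -4.1008·-3.2576 − -3.0417·0.3088 = +14.2981 (running +58.0956)
  i=5: -3.0417·-5.0962 − 0.0741·-3.2576 = +15.7423 (running +73.8380)
  i=6: 0.0741·-2.1727 − 4.1584·-5.0962 = +21.0311 (running +94.8690)
  i=7: 4.1584·2.1076 − 3.3834·-2.1727 = +16.1155 (running +110.9846)
Area = |Σ|/2 = |110.9846|/2 = 55.4923

Area at t=0.226: 55.4923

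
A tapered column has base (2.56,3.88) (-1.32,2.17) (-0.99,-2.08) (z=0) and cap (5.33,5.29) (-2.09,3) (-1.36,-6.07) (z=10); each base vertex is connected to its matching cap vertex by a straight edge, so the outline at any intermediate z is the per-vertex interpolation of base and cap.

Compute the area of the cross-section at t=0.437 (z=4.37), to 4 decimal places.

Area at t=0.437: 17.7434

Cross-section at t=0.437: each vertex is (1-t)·p0[i] + t·p1[i].
  v1: (1-0.437)·(2.56,3.88) + 0.437·(5.33,5.29) = (3.7705,4.4962)
  v2: (1-0.437)·(-1.32,2.17) + 0.437·(-2.09,3) = (-1.6565,2.5327)
  v3: (1-0.437)·(-0.99,-2.08) + 0.437·(-1.36,-6.07) = (-1.1517,-3.8236)
Shoelace sum Σ(x_i·y_{i+1} − x_{i+1}·y_i):
  i=1: 3.7705·2.5327 − -1.6565·4.4962 = +16.9974 (running +16.9974)
  i=2: -1.6565·-3.8236 − -1.1517·2.5327 = +9.2507 (running +26.2481)
  i=3: -1.1517·4.4962 − 3.7705·-3.8236 = +9.2388 (running +35.4869)
Area = |Σ|/2 = |35.4869|/2 = 17.7434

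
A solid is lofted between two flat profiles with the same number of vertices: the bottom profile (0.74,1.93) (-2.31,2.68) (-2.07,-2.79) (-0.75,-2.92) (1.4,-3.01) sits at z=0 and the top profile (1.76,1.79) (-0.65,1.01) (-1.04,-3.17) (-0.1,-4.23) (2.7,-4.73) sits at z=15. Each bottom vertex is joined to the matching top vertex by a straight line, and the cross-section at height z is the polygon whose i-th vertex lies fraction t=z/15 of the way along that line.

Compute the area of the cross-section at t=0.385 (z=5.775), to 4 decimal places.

Area at t=0.385: 17.0443

Cross-section at t=0.385: each vertex is (1-t)·p0[i] + t·p1[i].
  v1: (1-0.385)·(0.74,1.93) + 0.385·(1.76,1.79) = (1.1327,1.8761)
  v2: (1-0.385)·(-2.31,2.68) + 0.385·(-0.65,1.01) = (-1.6709,2.0371)
  v3: (1-0.385)·(-2.07,-2.79) + 0.385·(-1.04,-3.17) = (-1.6734,-2.9363)
  v4: (1-0.385)·(-0.75,-2.92) + 0.385·(-0.1,-4.23) = (-0.4998,-3.4244)
  v5: (1-0.385)·(1.4,-3.01) + 0.385·(2.7,-4.73) = (1.9005,-3.6722)
Shoelace sum Σ(x_i·y_{i+1} − x_{i+1}·y_i):
  i=1: 1.1327·2.0371 − -1.6709·1.8761 = +5.4421 (running +5.4421)
  i=2: -1.6709·-2.9363 − -1.6734·2.0371 = +8.3152 (running +13.7573)
  i=3: -1.6734·-3.4244 − -0.4998·-2.9363 = +4.2631 (running +18.0204)
  i=4: -0.4998·-3.6722 − 1.9005·-3.4244 = +8.3432 (running +26.3635)
  i=5: 1.9005·1.8761 − 1.1327·-3.6722 = +7.7250 (running +34.0886)
Area = |Σ|/2 = |34.0886|/2 = 17.0443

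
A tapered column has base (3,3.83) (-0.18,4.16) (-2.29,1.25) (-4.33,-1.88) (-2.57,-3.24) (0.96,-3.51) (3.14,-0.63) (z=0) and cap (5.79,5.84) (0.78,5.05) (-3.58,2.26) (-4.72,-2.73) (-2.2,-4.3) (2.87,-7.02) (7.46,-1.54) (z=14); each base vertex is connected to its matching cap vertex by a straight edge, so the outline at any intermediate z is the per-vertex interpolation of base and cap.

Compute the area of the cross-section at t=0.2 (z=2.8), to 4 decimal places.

Cross-section at t=0.2: each vertex is (1-t)·p0[i] + t·p1[i].
  v1: (1-0.2)·(3,3.83) + 0.2·(5.79,5.84) = (3.5580,4.2320)
  v2: (1-0.2)·(-0.18,4.16) + 0.2·(0.78,5.05) = (0.0120,4.3380)
  v3: (1-0.2)·(-2.29,1.25) + 0.2·(-3.58,2.26) = (-2.5480,1.4520)
  v4: (1-0.2)·(-4.33,-1.88) + 0.2·(-4.72,-2.73) = (-4.4080,-2.0500)
  v5: (1-0.2)·(-2.57,-3.24) + 0.2·(-2.2,-4.3) = (-2.4960,-3.4520)
  v6: (1-0.2)·(0.96,-3.51) + 0.2·(2.87,-7.02) = (1.3420,-4.2120)
  v7: (1-0.2)·(3.14,-0.63) + 0.2·(7.46,-1.54) = (4.0040,-0.8120)
Shoelace sum Σ(x_i·y_{i+1} − x_{i+1}·y_i):
  i=1: 3.5580·4.3380 − 0.0120·4.2320 = +15.3838 (running +15.3838)
  i=2: 0.0120·1.4520 − -2.5480·4.3380 = +11.0706 (running +26.4545)
  i=3: -2.5480·-2.0500 − -4.4080·1.4520 = +11.6238 (running +38.0783)
  i=4: -4.4080·-3.4520 − -2.4960·-2.0500 = +10.0996 (running +48.1779)
  i=5: -2.4960·-4.2120 − 1.3420·-3.4520 = +15.1457 (running +63.3236)
  i=6: 1.3420·-0.8120 − 4.0040·-4.2120 = +15.7751 (running +79.0988)
  i=7: 4.0040·4.2320 − 3.5580·-0.8120 = +19.8340 (running +98.9328)
Area = |Σ|/2 = |98.9328|/2 = 49.4664

Area at t=0.2: 49.4664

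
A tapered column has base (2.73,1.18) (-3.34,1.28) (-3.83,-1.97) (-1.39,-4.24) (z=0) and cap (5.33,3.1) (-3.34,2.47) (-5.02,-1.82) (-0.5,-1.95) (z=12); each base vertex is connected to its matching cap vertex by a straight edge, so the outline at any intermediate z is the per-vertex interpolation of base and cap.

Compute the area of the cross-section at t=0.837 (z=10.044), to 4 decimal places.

Cross-section at t=0.837: each vertex is (1-t)·p0[i] + t·p1[i].
  v1: (1-0.837)·(2.73,1.18) + 0.837·(5.33,3.1) = (4.9062,2.7870)
  v2: (1-0.837)·(-3.34,1.28) + 0.837·(-3.34,2.47) = (-3.3400,2.2760)
  v3: (1-0.837)·(-3.83,-1.97) + 0.837·(-5.02,-1.82) = (-4.8260,-1.8444)
  v4: (1-0.837)·(-1.39,-4.24) + 0.837·(-0.5,-1.95) = (-0.6451,-2.3233)
Shoelace sum Σ(x_i·y_{i+1} − x_{i+1}·y_i):
  i=1: 4.9062·2.2760 − -3.3400·2.7870 = +20.4754 (running +20.4754)
  i=2: -3.3400·-1.8444 − -4.8260·2.2760 = +17.1447 (running +37.6200)
  i=3: -4.8260·-2.3233 − -0.6451·-1.8444 = +10.0224 (running +47.6424)
  i=4: -0.6451·2.7870 − 4.9062·-2.3233 = +9.6006 (running +57.2430)
Area = |Σ|/2 = |57.2430|/2 = 28.6215

Area at t=0.837: 28.6215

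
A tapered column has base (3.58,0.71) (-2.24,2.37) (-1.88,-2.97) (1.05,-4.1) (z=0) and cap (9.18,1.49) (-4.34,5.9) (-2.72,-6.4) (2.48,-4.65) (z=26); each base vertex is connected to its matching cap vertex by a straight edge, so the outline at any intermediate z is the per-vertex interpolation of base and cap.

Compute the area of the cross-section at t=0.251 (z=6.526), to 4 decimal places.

Area at t=0.251: 36.4060

Cross-section at t=0.251: each vertex is (1-t)·p0[i] + t·p1[i].
  v1: (1-0.251)·(3.58,0.71) + 0.251·(9.18,1.49) = (4.9856,0.9058)
  v2: (1-0.251)·(-2.24,2.37) + 0.251·(-4.34,5.9) = (-2.7671,3.2560)
  v3: (1-0.251)·(-1.88,-2.97) + 0.251·(-2.72,-6.4) = (-2.0908,-3.8309)
  v4: (1-0.251)·(1.05,-4.1) + 0.251·(2.48,-4.65) = (1.4089,-4.2380)
Shoelace sum Σ(x_i·y_{i+1} − x_{i+1}·y_i):
  i=1: 4.9856·3.2560 − -2.7671·0.9058 = +18.7396 (running +18.7396)
  i=2: -2.7671·-3.8309 − -2.0908·3.2560 = +17.4084 (running +36.1481)
  i=3: -2.0908·-4.2380 − 1.4089·-3.8309 = +14.2586 (running +50.4066)
  i=4: 1.4089·0.9058 − 4.9856·-4.2380 = +22.4054 (running +72.8121)
Area = |Σ|/2 = |72.8121|/2 = 36.4060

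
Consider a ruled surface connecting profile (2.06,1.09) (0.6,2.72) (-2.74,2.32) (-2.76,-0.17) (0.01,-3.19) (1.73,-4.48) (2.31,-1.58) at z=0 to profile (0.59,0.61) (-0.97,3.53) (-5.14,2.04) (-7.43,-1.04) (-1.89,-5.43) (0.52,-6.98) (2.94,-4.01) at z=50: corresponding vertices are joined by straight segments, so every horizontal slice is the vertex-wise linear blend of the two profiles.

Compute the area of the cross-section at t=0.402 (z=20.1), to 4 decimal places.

Cross-section at t=0.402: each vertex is (1-t)·p0[i] + t·p1[i].
  v1: (1-0.402)·(2.06,1.09) + 0.402·(0.59,0.61) = (1.4691,0.8970)
  v2: (1-0.402)·(0.6,2.72) + 0.402·(-0.97,3.53) = (-0.0311,3.0456)
  v3: (1-0.402)·(-2.74,2.32) + 0.402·(-5.14,2.04) = (-3.7048,2.2074)
  v4: (1-0.402)·(-2.76,-0.17) + 0.402·(-7.43,-1.04) = (-4.6373,-0.5197)
  v5: (1-0.402)·(0.01,-3.19) + 0.402·(-1.89,-5.43) = (-0.7538,-4.0905)
  v6: (1-0.402)·(1.73,-4.48) + 0.402·(0.52,-6.98) = (1.2436,-5.4850)
  v7: (1-0.402)·(2.31,-1.58) + 0.402·(2.94,-4.01) = (2.5633,-2.5569)
Shoelace sum Σ(x_i·y_{i+1} − x_{i+1}·y_i):
  i=1: 1.4691·3.0456 − -0.0311·0.8970 = +4.5021 (running +4.5021)
  i=2: -0.0311·2.2074 − -3.7048·3.0456 = +11.2147 (running +15.7168)
  i=3: -3.7048·-0.5197 − -4.6373·2.2074 = +12.1622 (running +27.8790)
  i=4: -4.6373·-4.0905 − -0.7538·-0.5197 = +18.5772 (running +46.4562)
  i=5: -0.7538·-5.4850 − 1.2436·-4.0905 = +9.2214 (running +55.6776)
  i=6: 1.2436·-2.5569 − 2.5633·-5.4850 = +10.8798 (running +66.5574)
  i=7: 2.5633·0.8970 − 1.4691·-2.5569 = +6.0555 (running +72.6129)
Area = |Σ|/2 = |72.6129|/2 = 36.3065

Area at t=0.402: 36.3065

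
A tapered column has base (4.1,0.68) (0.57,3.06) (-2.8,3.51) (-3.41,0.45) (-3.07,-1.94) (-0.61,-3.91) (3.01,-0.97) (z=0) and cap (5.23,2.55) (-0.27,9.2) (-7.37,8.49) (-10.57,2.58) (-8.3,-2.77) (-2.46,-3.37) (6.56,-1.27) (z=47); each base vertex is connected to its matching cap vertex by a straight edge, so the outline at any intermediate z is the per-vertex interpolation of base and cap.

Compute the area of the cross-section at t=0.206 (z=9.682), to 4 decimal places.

Cross-section at t=0.206: each vertex is (1-t)·p0[i] + t·p1[i].
  v1: (1-0.206)·(4.1,0.68) + 0.206·(5.23,2.55) = (4.3328,1.0652)
  v2: (1-0.206)·(0.57,3.06) + 0.206·(-0.27,9.2) = (0.3970,4.3248)
  v3: (1-0.206)·(-2.8,3.51) + 0.206·(-7.37,8.49) = (-3.7414,4.5359)
  v4: (1-0.206)·(-3.41,0.45) + 0.206·(-10.57,2.58) = (-4.8850,0.8888)
  v5: (1-0.206)·(-3.07,-1.94) + 0.206·(-8.3,-2.77) = (-4.1474,-2.1110)
  v6: (1-0.206)·(-0.61,-3.91) + 0.206·(-2.46,-3.37) = (-0.9911,-3.7988)
  v7: (1-0.206)·(3.01,-0.97) + 0.206·(6.56,-1.27) = (3.7413,-1.0318)
Shoelace sum Σ(x_i·y_{i+1} − x_{i+1}·y_i):
  i=1: 4.3328·4.3248 − 0.3970·1.0652 = +18.3157 (running +18.3157)
  i=2: 0.3970·4.5359 − -3.7414·4.3248 = +17.9816 (running +36.2973)
  i=3: -3.7414·0.8888 − -4.8850·4.5359 = +18.8323 (running +55.1296)
  i=4: -4.8850·-2.1110 − -4.1474·0.8888 = +13.9982 (running +69.1278)
  i=5: -4.1474·-3.7988 − -0.9911·-2.1110 = +13.6627 (running +82.7905)
  i=6: -0.9911·-1.0318 − 3.7413·-3.7988 = +15.2349 (running +98.0254)
  i=7: 3.7413·1.0652 − 4.3328·-1.0318 = +8.4559 (running +106.4813)
Area = |Σ|/2 = |106.4813|/2 = 53.2406

Area at t=0.206: 53.2406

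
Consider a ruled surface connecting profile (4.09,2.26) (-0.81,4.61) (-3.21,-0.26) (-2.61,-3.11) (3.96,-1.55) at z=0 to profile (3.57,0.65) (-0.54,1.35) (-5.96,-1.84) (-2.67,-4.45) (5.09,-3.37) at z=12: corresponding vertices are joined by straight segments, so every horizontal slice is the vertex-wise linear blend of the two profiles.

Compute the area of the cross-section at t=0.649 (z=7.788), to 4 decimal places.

Cross-section at t=0.649: each vertex is (1-t)·p0[i] + t·p1[i].
  v1: (1-0.649)·(4.09,2.26) + 0.649·(3.57,0.65) = (3.7525,1.2151)
  v2: (1-0.649)·(-0.81,4.61) + 0.649·(-0.54,1.35) = (-0.6348,2.4943)
  v3: (1-0.649)·(-3.21,-0.26) + 0.649·(-5.96,-1.84) = (-4.9947,-1.2854)
  v4: (1-0.649)·(-2.61,-3.11) + 0.649·(-2.67,-4.45) = (-2.6489,-3.9797)
  v5: (1-0.649)·(3.96,-1.55) + 0.649·(5.09,-3.37) = (4.6934,-2.7312)
Shoelace sum Σ(x_i·y_{i+1} − x_{i+1}·y_i):
  i=1: 3.7525·2.4943 − -0.6348·1.2151 = +10.1311 (running +10.1311)
  i=2: -0.6348·-1.2854 − -4.9947·2.4943 = +13.2742 (running +23.4052)
  i=3: -4.9947·-3.9797 − -2.6489·-1.2854 = +16.4724 (running +39.8776)
  i=4: -2.6489·-2.7312 − 4.6934·-3.9797 = +25.9127 (running +65.7904)
  i=5: 4.6934·1.2151 − 3.7525·-2.7312 = +15.9518 (running +81.7422)
Area = |Σ|/2 = |81.7422|/2 = 40.8711

Area at t=0.649: 40.8711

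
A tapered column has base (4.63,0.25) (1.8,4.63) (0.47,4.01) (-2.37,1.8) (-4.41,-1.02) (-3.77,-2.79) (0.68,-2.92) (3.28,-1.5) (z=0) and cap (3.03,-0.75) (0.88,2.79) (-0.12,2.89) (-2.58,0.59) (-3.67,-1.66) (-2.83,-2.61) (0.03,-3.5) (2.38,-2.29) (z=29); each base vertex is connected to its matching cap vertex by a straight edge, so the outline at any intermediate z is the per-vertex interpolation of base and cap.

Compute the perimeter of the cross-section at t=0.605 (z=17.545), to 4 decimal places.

Cross-section at t=0.605: each vertex is (1-t)·p0[i] + t·p1[i].
  v1: (1-0.605)·(4.63,0.25) + 0.605·(3.03,-0.75) = (3.6620,-0.3550)
  v2: (1-0.605)·(1.8,4.63) + 0.605·(0.88,2.79) = (1.2434,3.5168)
  v3: (1-0.605)·(0.47,4.01) + 0.605·(-0.12,2.89) = (0.1131,3.3324)
  v4: (1-0.605)·(-2.37,1.8) + 0.605·(-2.58,0.59) = (-2.4970,1.0680)
  v5: (1-0.605)·(-4.41,-1.02) + 0.605·(-3.67,-1.66) = (-3.9623,-1.4072)
  v6: (1-0.605)·(-3.77,-2.79) + 0.605·(-2.83,-2.61) = (-3.2013,-2.6811)
  v7: (1-0.605)·(0.68,-2.92) + 0.605·(0.03,-3.5) = (0.2868,-3.2709)
  v8: (1-0.605)·(3.28,-1.5) + 0.605·(2.38,-2.29) = (2.7355,-1.9780)
Perimeter = Σ |v_{i+1} − v_i|:
  edge 1→2: √(-2.4186² + 3.8718²) = 4.5651 (running 4.5651)
  edge 2→3: √(-1.1303² + -0.1844²) = 1.1453 (running 5.7104)
  edge 3→4: √(-2.6101² + -2.2644²) = 3.4555 (running 9.1659)
  edge 4→5: √(-1.4653² + -2.4752²) = 2.8763 (running 12.0422)
  edge 5→6: √(0.7610² + -1.2739²) = 1.4839 (running 13.5261)
  edge 6→7: √(3.4880² + -0.5898²) = 3.5376 (running 17.0637)
  edge 7→8: √(2.4487² + 1.2929²) = 2.7691 (running 19.8328)
  edge 8→1: √(0.9265² + 1.6230²) = 1.8688 (running 21.7016)
Perimeter = 21.7016

Perimeter at t=0.605: 21.7016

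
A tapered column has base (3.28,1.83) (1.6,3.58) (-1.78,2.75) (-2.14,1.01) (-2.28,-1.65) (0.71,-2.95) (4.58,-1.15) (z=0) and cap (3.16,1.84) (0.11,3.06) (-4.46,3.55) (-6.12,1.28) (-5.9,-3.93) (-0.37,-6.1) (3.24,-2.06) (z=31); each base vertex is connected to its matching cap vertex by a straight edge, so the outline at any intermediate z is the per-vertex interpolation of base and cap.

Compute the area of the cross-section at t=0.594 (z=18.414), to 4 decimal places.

Cross-section at t=0.594: each vertex is (1-t)·p0[i] + t·p1[i].
  v1: (1-0.594)·(3.28,1.83) + 0.594·(3.16,1.84) = (3.2087,1.8359)
  v2: (1-0.594)·(1.6,3.58) + 0.594·(0.11,3.06) = (0.7149,3.2711)
  v3: (1-0.594)·(-1.78,2.75) + 0.594·(-4.46,3.55) = (-3.3719,3.2252)
  v4: (1-0.594)·(-2.14,1.01) + 0.594·(-6.12,1.28) = (-4.5041,1.1704)
  v5: (1-0.594)·(-2.28,-1.65) + 0.594·(-5.9,-3.93) = (-4.4303,-3.0043)
  v6: (1-0.594)·(0.71,-2.95) + 0.594·(-0.37,-6.1) = (0.0685,-4.8211)
  v7: (1-0.594)·(4.58,-1.15) + 0.594·(3.24,-2.06) = (3.7840,-1.6905)
Shoelace sum Σ(x_i·y_{i+1} − x_{i+1}·y_i):
  i=1: 3.2087·3.2711 − 0.7149·1.8359 = +9.1835 (running +9.1835)
  i=2: 0.7149·3.2252 − -3.3719·3.2711 = +13.3358 (running +22.5193)
  i=3: -3.3719·1.1704 − -4.5041·3.2252 = +10.5803 (running +33.0996)
  i=4: -4.5041·-3.0043 − -4.4303·1.1704 = +18.7169 (running +51.8165)
  i=5: -4.4303·-4.8211 − 0.0685·-3.0043 = +21.5646 (running +73.3810)
  i=6: 0.0685·-1.6905 − 3.7840·-4.8211 = +18.1275 (running +91.5085)
  i=7: 3.7840·1.8359 − 3.2087·-1.6905 = +12.3717 (running +103.8803)
Area = |Σ|/2 = |103.8803|/2 = 51.9401

Area at t=0.594: 51.9401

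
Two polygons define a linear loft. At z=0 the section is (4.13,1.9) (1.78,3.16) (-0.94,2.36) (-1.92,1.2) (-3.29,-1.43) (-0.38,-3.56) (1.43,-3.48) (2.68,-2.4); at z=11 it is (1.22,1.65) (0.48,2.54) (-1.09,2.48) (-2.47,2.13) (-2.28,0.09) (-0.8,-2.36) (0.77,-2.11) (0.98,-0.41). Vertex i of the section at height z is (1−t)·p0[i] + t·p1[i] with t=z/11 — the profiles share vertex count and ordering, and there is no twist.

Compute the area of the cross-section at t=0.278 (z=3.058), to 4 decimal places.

Cross-section at t=0.278: each vertex is (1-t)·p0[i] + t·p1[i].
  v1: (1-0.278)·(4.13,1.9) + 0.278·(1.22,1.65) = (3.3210,1.8305)
  v2: (1-0.278)·(1.78,3.16) + 0.278·(0.48,2.54) = (1.4186,2.9876)
  v3: (1-0.278)·(-0.94,2.36) + 0.278·(-1.09,2.48) = (-0.9817,2.3934)
  v4: (1-0.278)·(-1.92,1.2) + 0.278·(-2.47,2.13) = (-2.0729,1.4585)
  v5: (1-0.278)·(-3.29,-1.43) + 0.278·(-2.28,0.09) = (-3.0092,-1.0074)
  v6: (1-0.278)·(-0.38,-3.56) + 0.278·(-0.8,-2.36) = (-0.4968,-3.2264)
  v7: (1-0.278)·(1.43,-3.48) + 0.278·(0.77,-2.11) = (1.2465,-3.0991)
  v8: (1-0.278)·(2.68,-2.4) + 0.278·(0.98,-0.41) = (2.2074,-1.8468)
Shoelace sum Σ(x_i·y_{i+1} − x_{i+1}·y_i):
  i=1: 3.3210·2.9876 − 1.4186·1.8305 = +7.3253 (running +7.3253)
  i=2: 1.4186·2.3934 − -0.9817·2.9876 = +6.3282 (running +13.6535)
  i=3: -0.9817·1.4585 − -2.0729·2.3934 = +3.5293 (running +17.1828)
  i=4: -2.0729·-1.0074 − -3.0092·1.4585 = +6.4774 (running +23.6602)
  i=5: -3.0092·-3.2264 − -0.4968·-1.0074 = +9.2085 (running +32.8687)
  i=6: -0.4968·-3.0991 − 1.2465·-3.2264 = +5.5613 (running +38.4300)
  i=7: 1.2465·-1.8468 − 2.2074·-3.0991 = +4.5390 (running +42.9690)
  i=8: 2.2074·1.8305 − 3.3210·-1.8468 = +10.1738 (running +53.1428)
Area = |Σ|/2 = |53.1428|/2 = 26.5714

Area at t=0.278: 26.5714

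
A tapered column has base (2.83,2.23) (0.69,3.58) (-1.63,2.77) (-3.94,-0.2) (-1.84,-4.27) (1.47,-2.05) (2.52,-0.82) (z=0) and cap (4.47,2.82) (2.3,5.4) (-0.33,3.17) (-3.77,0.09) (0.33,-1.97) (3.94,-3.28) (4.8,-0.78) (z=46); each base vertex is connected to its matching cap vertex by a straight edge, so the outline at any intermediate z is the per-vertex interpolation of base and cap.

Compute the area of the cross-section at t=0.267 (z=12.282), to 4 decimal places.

Area at t=0.267: 35.5562

Cross-section at t=0.267: each vertex is (1-t)·p0[i] + t·p1[i].
  v1: (1-0.267)·(2.83,2.23) + 0.267·(4.47,2.82) = (3.2679,2.3875)
  v2: (1-0.267)·(0.69,3.58) + 0.267·(2.3,5.4) = (1.1199,4.0659)
  v3: (1-0.267)·(-1.63,2.77) + 0.267·(-0.33,3.17) = (-1.2829,2.8768)
  v4: (1-0.267)·(-3.94,-0.2) + 0.267·(-3.77,0.09) = (-3.8946,-0.1226)
  v5: (1-0.267)·(-1.84,-4.27) + 0.267·(0.33,-1.97) = (-1.2606,-3.6559)
  v6: (1-0.267)·(1.47,-2.05) + 0.267·(3.94,-3.28) = (2.1295,-2.3784)
  v7: (1-0.267)·(2.52,-0.82) + 0.267·(4.8,-0.78) = (3.1288,-0.8093)
Shoelace sum Σ(x_i·y_{i+1} − x_{i+1}·y_i):
  i=1: 3.2679·4.0659 − 1.1199·2.3875 = +10.6133 (running +10.6133)
  i=2: 1.1199·2.8768 − -1.2829·4.0659 = +8.4378 (running +19.0511)
  i=3: -1.2829·-0.1226 − -3.8946·2.8768 = +11.3613 (running +30.4124)
  i=4: -3.8946·-3.6559 − -1.2606·-0.1226 = +14.0838 (running +44.4962)
  i=5: -1.2606·-2.3784 − 2.1295·-3.6559 = +10.7834 (running +55.2796)
  i=6: 2.1295·-0.8093 − 3.1288·-2.3784 = +5.7180 (running +60.9977)
  i=7: 3.1288·2.3875 − 3.2679·-0.8093 = +10.1148 (running +71.1124)
Area = |Σ|/2 = |71.1124|/2 = 35.5562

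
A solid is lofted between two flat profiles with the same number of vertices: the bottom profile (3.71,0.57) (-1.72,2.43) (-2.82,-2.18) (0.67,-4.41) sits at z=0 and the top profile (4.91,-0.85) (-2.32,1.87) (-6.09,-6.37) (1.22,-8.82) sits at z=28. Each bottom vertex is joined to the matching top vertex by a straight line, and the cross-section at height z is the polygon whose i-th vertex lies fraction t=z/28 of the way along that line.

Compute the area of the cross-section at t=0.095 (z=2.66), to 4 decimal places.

Area at t=0.095: 28.8220

Cross-section at t=0.095: each vertex is (1-t)·p0[i] + t·p1[i].
  v1: (1-0.095)·(3.71,0.57) + 0.095·(4.91,-0.85) = (3.8240,0.4351)
  v2: (1-0.095)·(-1.72,2.43) + 0.095·(-2.32,1.87) = (-1.7770,2.3768)
  v3: (1-0.095)·(-2.82,-2.18) + 0.095·(-6.09,-6.37) = (-3.1306,-2.5781)
  v4: (1-0.095)·(0.67,-4.41) + 0.095·(1.22,-8.82) = (0.7223,-4.8290)
Shoelace sum Σ(x_i·y_{i+1} − x_{i+1}·y_i):
  i=1: 3.8240·2.3768 − -1.7770·0.4351 = +9.8621 (running +9.8621)
  i=2: -1.7770·-2.5781 − -3.1306·2.3768 = +12.0221 (running +21.8842)
  i=3: -3.1306·-4.8290 − 0.7223·-2.5781 = +16.9797 (running +38.8639)
  i=4: 0.7223·0.4351 − 3.8240·-4.8290 = +18.7802 (running +57.6441)
Area = |Σ|/2 = |57.6441|/2 = 28.8220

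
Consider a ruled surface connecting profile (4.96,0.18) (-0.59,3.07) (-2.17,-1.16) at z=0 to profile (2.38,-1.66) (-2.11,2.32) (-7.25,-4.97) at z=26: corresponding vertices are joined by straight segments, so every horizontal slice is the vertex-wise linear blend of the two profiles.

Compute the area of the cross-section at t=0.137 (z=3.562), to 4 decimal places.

Cross-section at t=0.137: each vertex is (1-t)·p0[i] + t·p1[i].
  v1: (1-0.137)·(4.96,0.18) + 0.137·(2.38,-1.66) = (4.6065,-0.0721)
  v2: (1-0.137)·(-0.59,3.07) + 0.137·(-2.11,2.32) = (-0.7982,2.9672)
  v3: (1-0.137)·(-2.17,-1.16) + 0.137·(-7.25,-4.97) = (-2.8660,-1.6820)
Shoelace sum Σ(x_i·y_{i+1} − x_{i+1}·y_i):
  i=1: 4.6065·2.9672 − -0.7982·-0.0721 = +13.6112 (running +13.6112)
  i=2: -0.7982·-1.6820 − -2.8660·2.9672 = +9.8466 (running +23.4579)
  i=3: -2.8660·-0.0721 − 4.6065·-1.6820 = +7.9546 (running +31.4125)
Area = |Σ|/2 = |31.4125|/2 = 15.7062

Area at t=0.137: 15.7062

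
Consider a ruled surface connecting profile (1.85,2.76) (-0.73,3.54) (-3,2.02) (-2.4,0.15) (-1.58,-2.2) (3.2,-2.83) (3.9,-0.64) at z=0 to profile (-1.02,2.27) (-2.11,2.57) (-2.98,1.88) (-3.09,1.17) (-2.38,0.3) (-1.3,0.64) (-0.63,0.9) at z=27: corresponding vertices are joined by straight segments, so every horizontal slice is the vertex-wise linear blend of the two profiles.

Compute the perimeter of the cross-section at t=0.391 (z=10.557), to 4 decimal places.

Perimeter at t=0.391: 15.4606

Cross-section at t=0.391: each vertex is (1-t)·p0[i] + t·p1[i].
  v1: (1-0.391)·(1.85,2.76) + 0.391·(-1.02,2.27) = (0.7278,2.5684)
  v2: (1-0.391)·(-0.73,3.54) + 0.391·(-2.11,2.57) = (-1.2696,3.1607)
  v3: (1-0.391)·(-3,2.02) + 0.391·(-2.98,1.88) = (-2.9922,1.9653)
  v4: (1-0.391)·(-2.4,0.15) + 0.391·(-3.09,1.17) = (-2.6698,0.5488)
  v5: (1-0.391)·(-1.58,-2.2) + 0.391·(-2.38,0.3) = (-1.8928,-1.2225)
  v6: (1-0.391)·(3.2,-2.83) + 0.391·(-1.3,0.64) = (1.4405,-1.4732)
  v7: (1-0.391)·(3.9,-0.64) + 0.391·(-0.63,0.9) = (2.1288,-0.0379)
Perimeter = Σ |v_{i+1} − v_i|:
  edge 1→2: √(-1.9974² + 0.5923²) = 2.0834 (running 2.0834)
  edge 2→3: √(-1.7226² + -1.1955²) = 2.0968 (running 4.1802)
  edge 3→4: √(0.3224² + -1.4164²) = 1.4527 (running 5.6328)
  edge 4→5: √(0.7770² + -1.7713²) = 1.9342 (running 7.5671)
  edge 5→6: √(3.3333² + -0.2507²) = 3.3427 (running 10.9098)
  edge 6→7: √(0.6883² + 1.4354²) = 1.5919 (running 12.5016)
  edge 7→1: √(-1.4009² + 2.6063²) = 2.9589 (running 15.4606)
Perimeter = 15.4606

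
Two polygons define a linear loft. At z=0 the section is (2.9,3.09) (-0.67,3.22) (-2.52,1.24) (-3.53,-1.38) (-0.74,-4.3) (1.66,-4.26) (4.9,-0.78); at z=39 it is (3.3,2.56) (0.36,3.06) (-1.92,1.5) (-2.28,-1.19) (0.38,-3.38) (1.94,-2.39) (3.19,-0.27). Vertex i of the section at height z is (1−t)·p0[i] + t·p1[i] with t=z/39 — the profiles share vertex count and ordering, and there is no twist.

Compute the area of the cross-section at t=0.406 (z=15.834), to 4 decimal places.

Cross-section at t=0.406: each vertex is (1-t)·p0[i] + t·p1[i].
  v1: (1-0.406)·(2.9,3.09) + 0.406·(3.3,2.56) = (3.0624,2.8748)
  v2: (1-0.406)·(-0.67,3.22) + 0.406·(0.36,3.06) = (-0.2518,3.1550)
  v3: (1-0.406)·(-2.52,1.24) + 0.406·(-1.92,1.5) = (-2.2764,1.3456)
  v4: (1-0.406)·(-3.53,-1.38) + 0.406·(-2.28,-1.19) = (-3.0225,-1.3029)
  v5: (1-0.406)·(-0.74,-4.3) + 0.406·(0.38,-3.38) = (-0.2853,-3.9265)
  v6: (1-0.406)·(1.66,-4.26) + 0.406·(1.94,-2.39) = (1.7737,-3.5008)
  v7: (1-0.406)·(4.9,-0.78) + 0.406·(3.19,-0.27) = (4.2057,-0.5729)
Shoelace sum Σ(x_i·y_{i+1} − x_{i+1}·y_i):
  i=1: 3.0624·3.1550 − -0.2518·2.8748 = +10.3859 (running +10.3859)
  i=2: -0.2518·1.3456 − -2.2764·3.1550 = +6.8433 (running +17.2292)
  i=3: -2.2764·-1.3029 − -3.0225·1.3456 = +7.0328 (running +24.2620)
  i=4: -3.0225·-3.9265 − -0.2853·-1.3029 = +11.4961 (running +35.7581)
  i=5: -0.2853·-3.5008 − 1.7737·-3.9265 = +7.9630 (running +43.7211)
  i=6: 1.7737·-0.5729 − 4.2057·-3.5008 = +13.7072 (running +57.4283)
  i=7: 4.2057·2.8748 − 3.0624·-0.5729 = +13.8453 (running +71.2736)
Area = |Σ|/2 = |71.2736|/2 = 35.6368

Area at t=0.406: 35.6368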